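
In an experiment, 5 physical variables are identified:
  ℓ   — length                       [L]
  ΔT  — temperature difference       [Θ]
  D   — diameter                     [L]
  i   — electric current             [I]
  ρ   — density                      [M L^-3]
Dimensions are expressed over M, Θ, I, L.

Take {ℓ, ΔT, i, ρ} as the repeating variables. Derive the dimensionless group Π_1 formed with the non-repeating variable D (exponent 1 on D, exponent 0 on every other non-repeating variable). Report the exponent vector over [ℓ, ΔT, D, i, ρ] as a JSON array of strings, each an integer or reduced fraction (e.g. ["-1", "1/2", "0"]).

Write exponents as rows M,Θ,I,L / cols ℓ,ΔT,D,i,ρ:
  M: [ 0  0  0  0  1]
  Θ: [ 0  1  0  0  0]
  I: [ 0  0  0  1  0]
  L: [ 1  0  1  0 -3]
Echelon form has 4 nonzero rows (pivots: ℓ,ΔT,i,ρ)
Pivot set = {ℓ,ΔT,i,ρ}, free = {D}
RREF:
  r0: [   1    0    1    0    0]
  r1: [   0    1    0    0    0]
  r2: [   0    0    0    1    0]
  r3: [   0    0    0    0    1]
Fix exponent of D at 1; solve each RREF row for its pivot's exponent:
  r0: exp(ℓ) + (1)·1 = 0 ⇒ exp(ℓ) = -1
  r1: exp(ΔT) + (0)·1 = 0 ⇒ exp(ΔT) = 0
  r2: exp(i) + (0)·1 = 0 ⇒ exp(i) = 0
  r3: exp(ρ) + (0)·1 = 0 ⇒ exp(ρ) = 0
Π_1 = ℓ^-1 · D

["-1", "0", "1", "0", "0"]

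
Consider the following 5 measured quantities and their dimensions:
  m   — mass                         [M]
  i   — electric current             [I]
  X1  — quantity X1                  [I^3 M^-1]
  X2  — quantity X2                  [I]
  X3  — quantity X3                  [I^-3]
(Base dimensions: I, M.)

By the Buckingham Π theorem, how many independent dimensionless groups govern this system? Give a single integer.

Write exponents as rows I,M / cols m,i,X1,X2,X3:
  I: [ 0  1  3  1 -3]
  M: [ 1  0 -1  0  0]
Row reduction gives pivot columns m,i; rank = 2
n=5, r=2 ⇒ 3 dimensionless groups

3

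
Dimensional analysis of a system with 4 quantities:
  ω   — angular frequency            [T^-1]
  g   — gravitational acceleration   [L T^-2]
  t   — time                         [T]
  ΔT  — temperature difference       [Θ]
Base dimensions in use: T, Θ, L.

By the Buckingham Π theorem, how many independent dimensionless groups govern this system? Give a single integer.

Write exponents as rows T,Θ,L / cols ω,g,t,ΔT:
  T: [-1 -2  1  0]
  Θ: [ 0  0  0  1]
  L: [ 0  1  0  0]
RREF → pivots at {ω,g,ΔT} ⇒ r = 3
4 vars − rank 3 = 1 Π group

1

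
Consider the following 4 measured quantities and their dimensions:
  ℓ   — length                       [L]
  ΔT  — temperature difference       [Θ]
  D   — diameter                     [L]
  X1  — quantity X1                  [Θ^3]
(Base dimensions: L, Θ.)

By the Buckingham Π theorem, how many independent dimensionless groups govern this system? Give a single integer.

Exponent matrix [L,Θ] × [ℓ,ΔT,D,X1]:
  L: [ 1  0  1  0]
  Θ: [ 0  1  0  3]
RREF → pivots at {ℓ,ΔT} ⇒ r = 2
n=4, r=2 ⇒ 2 dimensionless groups

2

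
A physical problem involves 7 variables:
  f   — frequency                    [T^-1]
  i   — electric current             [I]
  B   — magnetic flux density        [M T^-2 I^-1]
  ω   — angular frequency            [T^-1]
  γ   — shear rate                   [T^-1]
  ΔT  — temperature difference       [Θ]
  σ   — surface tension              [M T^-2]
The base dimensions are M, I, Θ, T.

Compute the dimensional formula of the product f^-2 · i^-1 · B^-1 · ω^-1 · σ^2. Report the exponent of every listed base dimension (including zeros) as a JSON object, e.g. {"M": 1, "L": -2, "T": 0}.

{"M": 1, "I": 0, "Θ": 0, "T": 1}

Write exponents as rows M,I,Θ,T / cols f,i,B,ω,γ,ΔT,σ:
  M: [ 0  0  1  0  0  0  1]
  I: [ 0  1 -1  0  0  0  0]
  Θ: [ 0  0  0  0  0  1  0]
  T: [-1  0 -2 -1 -1  0 -2]
  [M]: (-2)·0+(-1)·0+(-1)·1+(-1)·0+(2)·1 = 1
  [I]: (-2)·0+(-1)·1+(-1)·-1+(-1)·0+(2)·0 = 0
  [Θ]: (-2)·0+(-1)·0+(-1)·0+(-1)·0+(2)·0 = 0
  [T]: (-2)·-1+(-1)·0+(-1)·-2+(-1)·-1+(2)·-2 = 1
⇒ M T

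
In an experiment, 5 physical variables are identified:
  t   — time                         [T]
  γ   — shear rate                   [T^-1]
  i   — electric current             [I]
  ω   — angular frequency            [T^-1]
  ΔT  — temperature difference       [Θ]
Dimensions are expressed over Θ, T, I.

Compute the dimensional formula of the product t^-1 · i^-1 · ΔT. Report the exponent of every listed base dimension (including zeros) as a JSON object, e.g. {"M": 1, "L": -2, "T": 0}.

Write exponents as rows Θ,T,I / cols t,γ,i,ω,ΔT:
  Θ: [ 0  0  0  0  1]
  T: [ 1 -1  0 -1  0]
  I: [ 0  0  1  0  0]
  [Θ]: (-1)·0+(-1)·0+(1)·1 = 1
  [T]: (-1)·1+(-1)·0+(1)·0 = -1
  [I]: (-1)·0+(-1)·1+(1)·0 = -1
⇒ Θ T^-1 I^-1

{"Θ": 1, "T": -1, "I": -1}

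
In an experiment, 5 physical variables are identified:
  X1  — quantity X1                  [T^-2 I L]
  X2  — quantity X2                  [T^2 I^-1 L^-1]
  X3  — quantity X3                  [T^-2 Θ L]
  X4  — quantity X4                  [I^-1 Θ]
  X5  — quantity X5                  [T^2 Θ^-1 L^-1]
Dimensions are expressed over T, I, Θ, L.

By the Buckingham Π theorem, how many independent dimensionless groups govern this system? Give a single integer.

3

Write exponents as rows T,I,Θ,L / cols X1,X2,X3,X4,X5:
  T: [-2  2 -2  0  2]
  I: [ 1 -1  0 -1  0]
  Θ: [ 0  0  1  1 -1]
  L: [ 1 -1  1  0 -1]
RREF → pivots at {X1,X3} ⇒ r = 2
5 vars − rank 2 = 3 Π groups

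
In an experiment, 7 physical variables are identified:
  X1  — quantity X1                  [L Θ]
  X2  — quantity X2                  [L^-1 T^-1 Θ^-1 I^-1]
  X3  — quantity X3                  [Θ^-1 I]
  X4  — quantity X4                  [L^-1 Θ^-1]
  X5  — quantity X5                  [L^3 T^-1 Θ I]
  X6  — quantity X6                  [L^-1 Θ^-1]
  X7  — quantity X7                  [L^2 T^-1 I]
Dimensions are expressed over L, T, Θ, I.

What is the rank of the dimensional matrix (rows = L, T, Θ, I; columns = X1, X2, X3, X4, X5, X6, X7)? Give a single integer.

3

Exponent matrix [L,T,Θ,I] × [X1,X2,X3,X4,X5,X6,X7]:
  L: [ 1 -1  0 -1  3 -1  2]
  T: [ 0 -1  0  0 -1  0 -1]
  Θ: [ 1 -1 -1 -1  1 -1  0]
  I: [ 0 -1  1  0  1  0  1]
RREF → pivots at {X1,X2,X3} ⇒ r = 3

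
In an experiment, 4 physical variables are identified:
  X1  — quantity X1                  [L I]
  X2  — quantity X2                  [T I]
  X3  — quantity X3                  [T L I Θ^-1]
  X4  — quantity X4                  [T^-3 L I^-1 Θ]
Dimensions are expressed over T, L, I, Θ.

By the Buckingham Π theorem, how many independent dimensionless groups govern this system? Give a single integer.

Dimensional matrix (T×L×I×Θ by X1×X2×X3×X4):
  T: [ 0  1  1 -3]
  L: [ 1  0  1  1]
  I: [ 1  1  1 -1]
  Θ: [ 0  0 -1  1]
Echelon form has 3 nonzero rows (pivots: X1,X2,X3)
4 vars − rank 3 = 1 Π group

1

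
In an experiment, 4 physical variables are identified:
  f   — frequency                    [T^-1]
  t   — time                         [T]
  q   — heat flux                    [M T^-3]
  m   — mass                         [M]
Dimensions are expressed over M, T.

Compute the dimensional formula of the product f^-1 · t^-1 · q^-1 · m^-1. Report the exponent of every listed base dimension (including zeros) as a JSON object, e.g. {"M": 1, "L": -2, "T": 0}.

Write exponents as rows M,T / cols f,t,q,m:
  M: [ 0  0  1  1]
  T: [-1  1 -3  0]
  [M]: (-1)·0+(-1)·0+(-1)·1+(-1)·1 = -2
  [T]: (-1)·-1+(-1)·1+(-1)·-3+(-1)·0 = 3
⇒ M^-2 T^3

{"M": -2, "T": 3}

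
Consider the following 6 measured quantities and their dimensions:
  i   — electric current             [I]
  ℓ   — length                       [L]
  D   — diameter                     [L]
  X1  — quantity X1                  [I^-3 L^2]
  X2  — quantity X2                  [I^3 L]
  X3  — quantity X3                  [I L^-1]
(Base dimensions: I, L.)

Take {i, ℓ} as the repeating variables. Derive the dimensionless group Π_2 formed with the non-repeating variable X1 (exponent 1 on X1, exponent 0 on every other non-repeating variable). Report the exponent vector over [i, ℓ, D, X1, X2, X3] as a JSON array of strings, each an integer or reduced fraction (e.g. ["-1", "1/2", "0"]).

["3", "-2", "0", "1", "0", "0"]

Dimensional matrix (I×L by i×ℓ×D×X1×X2×X3):
  I: [ 1  0  0 -3  3  1]
  L: [ 0  1  1  2  1 -1]
Echelon form has 2 nonzero rows (pivots: i,ℓ)
Pivot set = {i,ℓ}, free = {D,X1,X2,X3}
RREF:
  r0: [   1    0    0   -3    3    1]
  r1: [   0    1    1    2    1   -1]
Fix exponent of X1 at 1, D at 0, X2 at 0, X3 at 0; solve each RREF row for its pivot's exponent:
  r0: exp(i) + (-3)·1 = 0 ⇒ exp(i) = 3
  r1: exp(ℓ) + (2)·1 = 0 ⇒ exp(ℓ) = -2
Π_2 = i^3 · ℓ^-2 · X1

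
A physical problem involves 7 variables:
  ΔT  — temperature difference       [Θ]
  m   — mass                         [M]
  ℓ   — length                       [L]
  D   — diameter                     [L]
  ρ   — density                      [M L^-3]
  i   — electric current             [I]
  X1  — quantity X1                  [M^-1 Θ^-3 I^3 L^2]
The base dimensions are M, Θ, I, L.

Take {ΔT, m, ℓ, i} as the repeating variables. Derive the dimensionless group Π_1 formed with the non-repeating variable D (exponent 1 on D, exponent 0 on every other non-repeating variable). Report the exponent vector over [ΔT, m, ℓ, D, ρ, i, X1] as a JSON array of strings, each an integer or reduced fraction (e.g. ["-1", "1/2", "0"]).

["0", "0", "-1", "1", "0", "0", "0"]

Write exponents as rows M,Θ,I,L / cols ΔT,m,ℓ,D,ρ,i,X1:
  M: [ 0  1  0  0  1  0 -1]
  Θ: [ 1  0  0  0  0  0 -3]
  I: [ 0  0  0  0  0  1  3]
  L: [ 0  0  1  1 -3  0  2]
Row reduction gives pivot columns ΔT,m,ℓ,i; rank = 4
Pivot set = {ΔT,m,ℓ,i}, free = {D,ρ,X1}
RREF:
  r0: [   1    0    0    0    0    0   -3]
  r1: [   0    1    0    0    1    0   -1]
  r2: [   0    0    1    1   -3    0    2]
  r3: [   0    0    0    0    0    1    3]
Fix exponent of D at 1, ρ at 0, X1 at 0; solve each RREF row for its pivot's exponent:
  r0: exp(ΔT) + (0)·1 = 0 ⇒ exp(ΔT) = 0
  r1: exp(m) + (0)·1 = 0 ⇒ exp(m) = 0
  r2: exp(ℓ) + (1)·1 = 0 ⇒ exp(ℓ) = -1
  r3: exp(i) + (0)·1 = 0 ⇒ exp(i) = 0
Π_1 = ℓ^-1 · D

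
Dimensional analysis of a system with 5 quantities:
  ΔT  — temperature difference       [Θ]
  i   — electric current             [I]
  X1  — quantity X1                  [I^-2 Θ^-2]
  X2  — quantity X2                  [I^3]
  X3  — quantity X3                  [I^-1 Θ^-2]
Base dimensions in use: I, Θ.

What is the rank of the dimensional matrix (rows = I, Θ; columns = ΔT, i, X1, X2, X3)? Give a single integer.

Write exponents as rows I,Θ / cols ΔT,i,X1,X2,X3:
  I: [ 0  1 -2  3 -1]
  Θ: [ 1  0 -2  0 -2]
Echelon form has 2 nonzero rows (pivots: ΔT,i)

2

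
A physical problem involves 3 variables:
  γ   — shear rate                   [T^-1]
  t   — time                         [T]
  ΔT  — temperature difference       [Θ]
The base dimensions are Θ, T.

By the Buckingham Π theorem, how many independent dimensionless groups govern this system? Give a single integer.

Write exponents as rows Θ,T / cols γ,t,ΔT:
  Θ: [ 0  0  1]
  T: [-1  1  0]
Echelon form has 2 nonzero rows (pivots: γ,ΔT)
n=3, r=2 ⇒ 1 dimensionless group

1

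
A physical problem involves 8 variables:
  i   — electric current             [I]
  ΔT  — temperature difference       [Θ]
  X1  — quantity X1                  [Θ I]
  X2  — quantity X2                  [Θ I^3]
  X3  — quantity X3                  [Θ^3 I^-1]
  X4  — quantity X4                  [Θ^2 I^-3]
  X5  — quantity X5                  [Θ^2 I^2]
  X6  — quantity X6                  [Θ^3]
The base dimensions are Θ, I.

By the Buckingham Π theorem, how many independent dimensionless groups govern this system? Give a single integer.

6

Exponent matrix [Θ,I] × [i,ΔT,X1,X2,X3,X4,X5,X6]:
  Θ: [ 0  1  1  1  3  2  2  3]
  I: [ 1  0  1  3 -1 -3  2  0]
Echelon form has 2 nonzero rows (pivots: i,ΔT)
Π count = n − r = 8 − 2 = 6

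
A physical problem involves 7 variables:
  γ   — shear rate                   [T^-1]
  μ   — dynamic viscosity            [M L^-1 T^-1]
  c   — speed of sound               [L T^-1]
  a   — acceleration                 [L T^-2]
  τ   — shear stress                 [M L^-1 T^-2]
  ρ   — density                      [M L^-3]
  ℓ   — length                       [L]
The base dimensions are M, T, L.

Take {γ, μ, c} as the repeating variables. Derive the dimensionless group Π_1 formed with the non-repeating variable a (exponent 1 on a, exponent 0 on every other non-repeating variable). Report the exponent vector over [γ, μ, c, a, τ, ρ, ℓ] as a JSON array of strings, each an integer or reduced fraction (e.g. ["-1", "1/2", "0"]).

["-1", "0", "-1", "1", "0", "0", "0"]

Dimensional matrix (M×T×L by γ×μ×c×a×τ×ρ×ℓ):
  M: [ 0  1  0  0  1  1  0]
  T: [-1 -1 -1 -2 -2  0  0]
  L: [ 0 -1  1  1 -1 -3  1]
Row reduction gives pivot columns γ,μ,c; rank = 3
Repeat: γ,μ,c; free: a,τ,ρ,ℓ
RREF:
  r0: [   1    0    0    1    1    1   -1]
  r1: [   0    1    0    0    1    1    0]
  r2: [   0    0    1    1    0   -2    1]
Fix exponent of a at 1, τ at 0, ρ at 0, ℓ at 0; solve each RREF row for its pivot's exponent:
  r0: exp(γ) + (1)·1 = 0 ⇒ exp(γ) = -1
  r1: exp(μ) + (0)·1 = 0 ⇒ exp(μ) = 0
  r2: exp(c) + (1)·1 = 0 ⇒ exp(c) = -1
Π_1 = γ^-1 · c^-1 · a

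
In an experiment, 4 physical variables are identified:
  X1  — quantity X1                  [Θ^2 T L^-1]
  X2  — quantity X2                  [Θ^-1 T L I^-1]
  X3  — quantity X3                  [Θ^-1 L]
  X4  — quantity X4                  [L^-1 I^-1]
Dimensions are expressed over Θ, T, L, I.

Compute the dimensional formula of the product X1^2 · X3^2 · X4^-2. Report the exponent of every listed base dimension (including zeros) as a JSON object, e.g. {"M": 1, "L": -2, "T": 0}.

Write exponents as rows Θ,T,L,I / cols X1,X2,X3,X4:
  Θ: [ 2 -1 -1  0]
  T: [ 1  1  0  0]
  L: [-1  1  1 -1]
  I: [ 0 -1  0 -1]
  [Θ]: (2)·2+(2)·-1+(-2)·0 = 2
  [T]: (2)·1+(2)·0+(-2)·0 = 2
  [L]: (2)·-1+(2)·1+(-2)·-1 = 2
  [I]: (2)·0+(2)·0+(-2)·-1 = 2
⇒ Θ^2 T^2 L^2 I^2

{"Θ": 2, "T": 2, "L": 2, "I": 2}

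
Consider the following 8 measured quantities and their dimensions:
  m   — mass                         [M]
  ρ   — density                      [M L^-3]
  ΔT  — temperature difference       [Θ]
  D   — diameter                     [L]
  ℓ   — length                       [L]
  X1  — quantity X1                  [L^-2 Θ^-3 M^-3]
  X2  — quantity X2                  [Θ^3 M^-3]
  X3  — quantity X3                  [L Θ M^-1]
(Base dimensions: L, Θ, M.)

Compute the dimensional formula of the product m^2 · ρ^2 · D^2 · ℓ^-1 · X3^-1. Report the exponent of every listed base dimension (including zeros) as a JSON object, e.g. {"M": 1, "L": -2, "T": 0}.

{"L": -6, "Θ": -1, "M": 5}

Write exponents as rows L,Θ,M / cols m,ρ,ΔT,D,ℓ,X1,X2,X3:
  L: [ 0 -3  0  1  1 -2  0  1]
  Θ: [ 0  0  1  0  0 -3  3  1]
  M: [ 1  1  0  0  0 -3 -3 -1]
  [L]: (2)·0+(2)·-3+(2)·1+(-1)·1+(-1)·1 = -6
  [Θ]: (2)·0+(2)·0+(2)·0+(-1)·0+(-1)·1 = -1
  [M]: (2)·1+(2)·1+(2)·0+(-1)·0+(-1)·-1 = 5
⇒ L^-6 Θ^-1 M^5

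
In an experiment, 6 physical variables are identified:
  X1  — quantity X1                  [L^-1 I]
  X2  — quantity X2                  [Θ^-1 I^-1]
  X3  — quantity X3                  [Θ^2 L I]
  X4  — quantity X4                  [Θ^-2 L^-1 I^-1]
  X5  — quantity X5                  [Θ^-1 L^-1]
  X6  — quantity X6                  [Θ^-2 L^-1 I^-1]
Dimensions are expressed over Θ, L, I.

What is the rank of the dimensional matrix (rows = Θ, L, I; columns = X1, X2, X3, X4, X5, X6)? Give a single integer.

2

Dimensional matrix (Θ×L×I by X1×X2×X3×X4×X5×X6):
  Θ: [ 0 -1  2 -2 -1 -2]
  L: [-1  0  1 -1 -1 -1]
  I: [ 1 -1  1 -1  0 -1]
RREF → pivots at {X1,X2} ⇒ r = 2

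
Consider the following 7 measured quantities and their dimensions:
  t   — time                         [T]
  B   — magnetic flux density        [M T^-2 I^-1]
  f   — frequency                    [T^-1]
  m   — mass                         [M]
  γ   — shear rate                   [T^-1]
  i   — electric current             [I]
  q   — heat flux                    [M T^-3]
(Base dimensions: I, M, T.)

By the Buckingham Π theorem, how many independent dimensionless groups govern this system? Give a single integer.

Dimensional matrix (I×M×T by t×B×f×m×γ×i×q):
  I: [ 0 -1  0  0  0  1  0]
  M: [ 0  1  0  1  0  0  1]
  T: [ 1 -2 -1  0 -1  0 -3]
Echelon form has 3 nonzero rows (pivots: t,B,m)
7 vars − rank 3 = 4 Π groups

4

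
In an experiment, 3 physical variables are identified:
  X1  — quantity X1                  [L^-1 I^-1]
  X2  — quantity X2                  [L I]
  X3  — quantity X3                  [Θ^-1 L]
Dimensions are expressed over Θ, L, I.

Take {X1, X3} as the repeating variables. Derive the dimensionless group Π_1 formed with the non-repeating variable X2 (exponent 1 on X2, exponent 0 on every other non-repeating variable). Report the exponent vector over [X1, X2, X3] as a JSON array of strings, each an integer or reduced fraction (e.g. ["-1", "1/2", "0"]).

Exponent matrix [Θ,L,I] × [X1,X2,X3]:
  Θ: [ 0  0 -1]
  L: [-1  1  1]
  I: [-1  1  0]
Echelon form has 2 nonzero rows (pivots: X1,X3)
Repeat: X1,X3; free: X2
RREF:
  r0: [   1   -1    0]
  r1: [   0    0    1]
  r2: [   0    0    0]
Fix exponent of X2 at 1; solve each RREF row for its pivot's exponent:
  r0: exp(X1) + (-1)·1 = 0 ⇒ exp(X1) = 1
  r1: exp(X3) + (0)·1 = 0 ⇒ exp(X3) = 0
Π_1 = X1 · X2

["1", "1", "0"]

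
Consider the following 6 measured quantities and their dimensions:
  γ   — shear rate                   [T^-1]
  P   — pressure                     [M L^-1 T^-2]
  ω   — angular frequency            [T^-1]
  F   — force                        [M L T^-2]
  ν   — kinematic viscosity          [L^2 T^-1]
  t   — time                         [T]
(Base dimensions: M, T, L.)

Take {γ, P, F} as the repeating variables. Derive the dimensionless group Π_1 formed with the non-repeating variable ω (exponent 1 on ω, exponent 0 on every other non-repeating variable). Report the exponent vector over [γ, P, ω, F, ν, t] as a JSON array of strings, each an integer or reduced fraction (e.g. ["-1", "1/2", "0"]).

["-1", "0", "1", "0", "0", "0"]

Dimensional matrix (M×T×L by γ×P×ω×F×ν×t):
  M: [ 0  1  0  1  0  0]
  T: [-1 -2 -1 -2 -1  1]
  L: [ 0 -1  0  1  2  0]
Row reduction gives pivot columns γ,P,F; rank = 3
Pivot set = {γ,P,F}, free = {ω,ν,t}
RREF:
  r0: [   1    0    1    0    1   -1]
  r1: [   0    1    0    0   -1    0]
  r2: [   0    0    0    1    1    0]
Fix exponent of ω at 1, ν at 0, t at 0; solve each RREF row for its pivot's exponent:
  r0: exp(γ) + (1)·1 = 0 ⇒ exp(γ) = -1
  r1: exp(P) + (0)·1 = 0 ⇒ exp(P) = 0
  r2: exp(F) + (0)·1 = 0 ⇒ exp(F) = 0
Π_1 = γ^-1 · ω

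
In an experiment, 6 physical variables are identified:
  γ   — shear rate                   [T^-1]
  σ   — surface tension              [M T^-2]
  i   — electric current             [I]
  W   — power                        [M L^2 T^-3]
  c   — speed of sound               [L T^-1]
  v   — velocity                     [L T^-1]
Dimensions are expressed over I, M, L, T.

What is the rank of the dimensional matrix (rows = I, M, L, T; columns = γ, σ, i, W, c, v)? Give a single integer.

Dimensional matrix (I×M×L×T by γ×σ×i×W×c×v):
  I: [ 0  0  1  0  0  0]
  M: [ 0  1  0  1  0  0]
  L: [ 0  0  0  2  1  1]
  T: [-1 -2  0 -3 -1 -1]
Row reduction gives pivot columns γ,σ,i,W; rank = 4

4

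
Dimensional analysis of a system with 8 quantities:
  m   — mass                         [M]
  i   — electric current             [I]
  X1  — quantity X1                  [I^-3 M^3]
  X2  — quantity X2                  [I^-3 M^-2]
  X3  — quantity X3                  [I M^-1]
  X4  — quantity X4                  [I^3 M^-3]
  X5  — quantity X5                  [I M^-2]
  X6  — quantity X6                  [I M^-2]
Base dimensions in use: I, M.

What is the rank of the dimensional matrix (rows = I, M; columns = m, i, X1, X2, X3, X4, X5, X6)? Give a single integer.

2

Exponent matrix [I,M] × [m,i,X1,X2,X3,X4,X5,X6]:
  I: [ 0  1 -3 -3  1  3  1  1]
  M: [ 1  0  3 -2 -1 -3 -2 -2]
Row reduction gives pivot columns m,i; rank = 2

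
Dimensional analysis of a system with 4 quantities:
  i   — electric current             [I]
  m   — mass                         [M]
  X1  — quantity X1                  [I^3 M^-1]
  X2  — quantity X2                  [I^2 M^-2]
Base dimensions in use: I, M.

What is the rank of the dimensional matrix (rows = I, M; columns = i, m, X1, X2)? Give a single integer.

Write exponents as rows I,M / cols i,m,X1,X2:
  I: [ 1  0  3  2]
  M: [ 0  1 -1 -2]
RREF → pivots at {i,m} ⇒ r = 2

2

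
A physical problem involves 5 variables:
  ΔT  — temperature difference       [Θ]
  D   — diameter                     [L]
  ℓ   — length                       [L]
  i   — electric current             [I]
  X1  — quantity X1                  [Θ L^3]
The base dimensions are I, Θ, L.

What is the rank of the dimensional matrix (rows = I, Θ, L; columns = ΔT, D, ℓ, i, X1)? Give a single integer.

Exponent matrix [I,Θ,L] × [ΔT,D,ℓ,i,X1]:
  I: [ 0  0  0  1  0]
  Θ: [ 1  0  0  0  1]
  L: [ 0  1  1  0  3]
RREF → pivots at {ΔT,D,i} ⇒ r = 3

3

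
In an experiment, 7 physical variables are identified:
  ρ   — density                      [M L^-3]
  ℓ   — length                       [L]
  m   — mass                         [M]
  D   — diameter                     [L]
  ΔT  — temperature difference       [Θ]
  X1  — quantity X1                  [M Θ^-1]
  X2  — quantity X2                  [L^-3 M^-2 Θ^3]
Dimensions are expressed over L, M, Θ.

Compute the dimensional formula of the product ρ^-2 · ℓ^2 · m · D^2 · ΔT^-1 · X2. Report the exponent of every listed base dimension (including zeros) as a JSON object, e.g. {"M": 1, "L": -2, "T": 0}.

{"L": 7, "M": -3, "Θ": 2}

Write exponents as rows L,M,Θ / cols ρ,ℓ,m,D,ΔT,X1,X2:
  L: [-3  1  0  1  0  0 -3]
  M: [ 1  0  1  0  0  1 -2]
  Θ: [ 0  0  0  0  1 -1  3]
  [L]: (-2)·-3+(2)·1+(1)·0+(2)·1+(-1)·0+(1)·-3 = 7
  [M]: (-2)·1+(2)·0+(1)·1+(2)·0+(-1)·0+(1)·-2 = -3
  [Θ]: (-2)·0+(2)·0+(1)·0+(2)·0+(-1)·1+(1)·3 = 2
⇒ L^7 M^-3 Θ^2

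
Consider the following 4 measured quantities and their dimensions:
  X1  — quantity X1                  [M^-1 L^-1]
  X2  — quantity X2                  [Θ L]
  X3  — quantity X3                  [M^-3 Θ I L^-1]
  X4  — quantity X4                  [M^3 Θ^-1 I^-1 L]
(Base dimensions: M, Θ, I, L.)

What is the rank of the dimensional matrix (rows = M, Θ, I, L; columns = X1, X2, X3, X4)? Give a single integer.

Exponent matrix [M,Θ,I,L] × [X1,X2,X3,X4]:
  M: [-1  0 -3  3]
  Θ: [ 0  1  1 -1]
  I: [ 0  0  1 -1]
  L: [-1  1 -1  1]
Echelon form has 3 nonzero rows (pivots: X1,X2,X3)

3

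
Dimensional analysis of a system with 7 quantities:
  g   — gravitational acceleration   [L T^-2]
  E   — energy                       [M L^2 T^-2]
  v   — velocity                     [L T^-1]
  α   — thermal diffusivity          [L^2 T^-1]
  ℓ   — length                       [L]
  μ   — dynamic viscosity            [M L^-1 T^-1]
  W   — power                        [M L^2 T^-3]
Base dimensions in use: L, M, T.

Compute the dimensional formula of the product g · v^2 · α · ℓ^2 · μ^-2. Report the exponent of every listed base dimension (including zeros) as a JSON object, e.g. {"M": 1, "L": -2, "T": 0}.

{"L": 9, "M": -2, "T": -3}

Write exponents as rows L,M,T / cols g,E,v,α,ℓ,μ,W:
  L: [ 1  2  1  2  1 -1  2]
  M: [ 0  1  0  0  0  1  1]
  T: [-2 -2 -1 -1  0 -1 -3]
  [L]: (1)·1+(2)·1+(1)·2+(2)·1+(-2)·-1 = 9
  [M]: (1)·0+(2)·0+(1)·0+(2)·0+(-2)·1 = -2
  [T]: (1)·-2+(2)·-1+(1)·-1+(2)·0+(-2)·-1 = -3
⇒ L^9 M^-2 T^-3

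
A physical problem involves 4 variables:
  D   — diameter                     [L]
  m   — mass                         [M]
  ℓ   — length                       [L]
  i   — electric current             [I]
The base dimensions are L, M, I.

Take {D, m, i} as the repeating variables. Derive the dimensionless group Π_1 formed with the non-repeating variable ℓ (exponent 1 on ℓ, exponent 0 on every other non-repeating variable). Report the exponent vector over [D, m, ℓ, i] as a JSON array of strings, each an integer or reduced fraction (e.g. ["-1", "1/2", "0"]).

["-1", "0", "1", "0"]

Write exponents as rows L,M,I / cols D,m,ℓ,i:
  L: [ 1  0  1  0]
  M: [ 0  1  0  0]
  I: [ 0  0  0  1]
Row reduction gives pivot columns D,m,i; rank = 3
Repeat: D,m,i; free: ℓ
RREF:
  r0: [   1    0    1    0]
  r1: [   0    1    0    0]
  r2: [   0    0    0    1]
Fix exponent of ℓ at 1; solve each RREF row for its pivot's exponent:
  r0: exp(D) + (1)·1 = 0 ⇒ exp(D) = -1
  r1: exp(m) + (0)·1 = 0 ⇒ exp(m) = 0
  r2: exp(i) + (0)·1 = 0 ⇒ exp(i) = 0
Π_1 = D^-1 · ℓ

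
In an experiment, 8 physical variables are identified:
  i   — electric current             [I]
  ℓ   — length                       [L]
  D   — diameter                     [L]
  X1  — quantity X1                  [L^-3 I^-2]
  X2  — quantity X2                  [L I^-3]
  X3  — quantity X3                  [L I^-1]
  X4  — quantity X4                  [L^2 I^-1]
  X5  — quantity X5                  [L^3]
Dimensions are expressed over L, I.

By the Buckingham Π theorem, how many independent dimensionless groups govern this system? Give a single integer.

6

Dimensional matrix (L×I by i×ℓ×D×X1×X2×X3×X4×X5):
  L: [ 0  1  1 -3  1  1  2  3]
  I: [ 1  0  0 -2 -3 -1 -1  0]
Row reduction gives pivot columns i,ℓ; rank = 2
8 vars − rank 2 = 6 Π groups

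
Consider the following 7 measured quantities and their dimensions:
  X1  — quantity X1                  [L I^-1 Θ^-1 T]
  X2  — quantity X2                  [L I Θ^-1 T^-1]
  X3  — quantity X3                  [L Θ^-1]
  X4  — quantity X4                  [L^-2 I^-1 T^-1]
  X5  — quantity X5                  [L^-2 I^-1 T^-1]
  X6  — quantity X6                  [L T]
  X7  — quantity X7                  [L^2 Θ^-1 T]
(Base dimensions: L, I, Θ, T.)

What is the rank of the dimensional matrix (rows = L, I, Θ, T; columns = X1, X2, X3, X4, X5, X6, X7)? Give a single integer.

3

Write exponents as rows L,I,Θ,T / cols X1,X2,X3,X4,X5,X6,X7:
  L: [ 1  1  1 -2 -2  1  2]
  I: [-1  1  0 -1 -1  0  0]
  Θ: [-1 -1 -1  0  0  0 -1]
  T: [ 1 -1  0 -1 -1  1  1]
Echelon form has 3 nonzero rows (pivots: X1,X2,X4)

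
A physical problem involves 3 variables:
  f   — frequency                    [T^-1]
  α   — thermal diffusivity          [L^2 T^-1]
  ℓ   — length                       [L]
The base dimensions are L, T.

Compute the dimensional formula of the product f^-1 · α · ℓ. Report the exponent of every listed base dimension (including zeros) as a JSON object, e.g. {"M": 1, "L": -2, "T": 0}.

{"L": 3, "T": 0}

Write exponents as rows L,T / cols f,α,ℓ:
  L: [ 0  2  1]
  T: [-1 -1  0]
  [L]: (-1)·0+(1)·2+(1)·1 = 3
  [T]: (-1)·-1+(1)·-1+(1)·0 = 0
⇒ L^3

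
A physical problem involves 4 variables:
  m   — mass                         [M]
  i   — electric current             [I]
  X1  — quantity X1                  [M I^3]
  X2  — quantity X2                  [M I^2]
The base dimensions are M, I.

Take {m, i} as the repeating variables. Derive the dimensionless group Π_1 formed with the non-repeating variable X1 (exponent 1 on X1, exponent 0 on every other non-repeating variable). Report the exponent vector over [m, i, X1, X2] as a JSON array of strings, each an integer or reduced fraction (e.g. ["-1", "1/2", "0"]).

["-1", "-3", "1", "0"]

Write exponents as rows M,I / cols m,i,X1,X2:
  M: [ 1  0  1  1]
  I: [ 0  1  3  2]
RREF → pivots at {m,i} ⇒ r = 2
Pivot set = {m,i}, free = {X1,X2}
RREF:
  r0: [   1    0    1    1]
  r1: [   0    1    3    2]
Fix exponent of X1 at 1, X2 at 0; solve each RREF row for its pivot's exponent:
  r0: exp(m) + (1)·1 = 0 ⇒ exp(m) = -1
  r1: exp(i) + (3)·1 = 0 ⇒ exp(i) = -3
Π_1 = m^-1 · i^-3 · X1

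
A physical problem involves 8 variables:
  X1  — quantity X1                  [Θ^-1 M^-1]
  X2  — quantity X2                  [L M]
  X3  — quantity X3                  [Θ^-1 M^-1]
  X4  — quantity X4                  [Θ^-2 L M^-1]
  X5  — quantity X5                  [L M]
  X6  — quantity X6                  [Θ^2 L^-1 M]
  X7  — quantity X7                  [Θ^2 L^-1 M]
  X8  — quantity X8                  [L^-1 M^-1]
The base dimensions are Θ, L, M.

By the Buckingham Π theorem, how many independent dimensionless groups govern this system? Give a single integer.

Write exponents as rows Θ,L,M / cols X1,X2,X3,X4,X5,X6,X7,X8:
  Θ: [-1  0 -1 -2  0  2  2  0]
  L: [ 0  1  0  1  1 -1 -1 -1]
  M: [-1  1 -1 -1  1  1  1 -1]
RREF → pivots at {X1,X2} ⇒ r = 2
8 vars − rank 2 = 6 Π groups

6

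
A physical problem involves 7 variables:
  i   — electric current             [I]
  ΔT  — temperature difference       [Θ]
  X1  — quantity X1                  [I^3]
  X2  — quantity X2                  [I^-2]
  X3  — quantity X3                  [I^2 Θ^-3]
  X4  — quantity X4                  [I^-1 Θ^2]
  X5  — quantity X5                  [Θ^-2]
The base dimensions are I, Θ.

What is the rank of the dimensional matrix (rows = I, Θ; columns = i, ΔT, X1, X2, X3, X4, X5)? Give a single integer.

Exponent matrix [I,Θ] × [i,ΔT,X1,X2,X3,X4,X5]:
  I: [ 1  0  3 -2  2 -1  0]
  Θ: [ 0  1  0  0 -3  2 -2]
RREF → pivots at {i,ΔT} ⇒ r = 2

2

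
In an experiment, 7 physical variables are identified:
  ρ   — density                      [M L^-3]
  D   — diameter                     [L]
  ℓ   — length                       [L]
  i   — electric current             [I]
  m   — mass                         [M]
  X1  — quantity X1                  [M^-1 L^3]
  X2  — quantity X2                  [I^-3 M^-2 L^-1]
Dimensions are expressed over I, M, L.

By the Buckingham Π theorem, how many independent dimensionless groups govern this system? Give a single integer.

Dimensional matrix (I×M×L by ρ×D×ℓ×i×m×X1×X2):
  I: [ 0  0  0  1  0  0 -3]
  M: [ 1  0  0  0  1 -1 -2]
  L: [-3  1  1  0  0  3 -1]
Row reduction gives pivot columns ρ,D,i; rank = 3
Π count = n − r = 7 − 3 = 4

4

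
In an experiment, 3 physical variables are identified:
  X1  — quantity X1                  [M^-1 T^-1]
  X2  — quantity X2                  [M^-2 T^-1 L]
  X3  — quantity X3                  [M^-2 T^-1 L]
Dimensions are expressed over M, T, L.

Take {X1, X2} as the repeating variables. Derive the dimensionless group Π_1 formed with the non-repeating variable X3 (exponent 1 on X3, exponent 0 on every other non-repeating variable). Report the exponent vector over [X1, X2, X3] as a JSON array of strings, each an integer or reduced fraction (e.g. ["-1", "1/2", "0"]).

["0", "-1", "1"]

Dimensional matrix (M×T×L by X1×X2×X3):
  M: [-1 -2 -2]
  T: [-1 -1 -1]
  L: [ 0  1  1]
RREF → pivots at {X1,X2} ⇒ r = 2
Repeat: X1,X2; free: X3
RREF:
  r0: [   1    0    0]
  r1: [   0    1    1]
  r2: [   0    0    0]
Fix exponent of X3 at 1; solve each RREF row for its pivot's exponent:
  r0: exp(X1) + (0)·1 = 0 ⇒ exp(X1) = 0
  r1: exp(X2) + (1)·1 = 0 ⇒ exp(X2) = -1
Π_1 = X2^-1 · X3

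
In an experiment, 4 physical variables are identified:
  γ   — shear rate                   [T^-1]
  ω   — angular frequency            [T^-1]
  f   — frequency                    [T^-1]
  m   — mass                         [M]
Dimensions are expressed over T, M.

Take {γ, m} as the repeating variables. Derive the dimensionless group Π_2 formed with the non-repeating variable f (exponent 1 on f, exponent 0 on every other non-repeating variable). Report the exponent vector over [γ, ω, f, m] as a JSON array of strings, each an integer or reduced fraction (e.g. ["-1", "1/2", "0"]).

["-1", "0", "1", "0"]

Write exponents as rows T,M / cols γ,ω,f,m:
  T: [-1 -1 -1  0]
  M: [ 0  0  0  1]
Row reduction gives pivot columns γ,m; rank = 2
Repeat: γ,m; free: ω,f
RREF:
  r0: [   1    1    1    0]
  r1: [   0    0    0    1]
Fix exponent of f at 1, ω at 0; solve each RREF row for its pivot's exponent:
  r0: exp(γ) + (1)·1 = 0 ⇒ exp(γ) = -1
  r1: exp(m) + (0)·1 = 0 ⇒ exp(m) = 0
Π_2 = γ^-1 · f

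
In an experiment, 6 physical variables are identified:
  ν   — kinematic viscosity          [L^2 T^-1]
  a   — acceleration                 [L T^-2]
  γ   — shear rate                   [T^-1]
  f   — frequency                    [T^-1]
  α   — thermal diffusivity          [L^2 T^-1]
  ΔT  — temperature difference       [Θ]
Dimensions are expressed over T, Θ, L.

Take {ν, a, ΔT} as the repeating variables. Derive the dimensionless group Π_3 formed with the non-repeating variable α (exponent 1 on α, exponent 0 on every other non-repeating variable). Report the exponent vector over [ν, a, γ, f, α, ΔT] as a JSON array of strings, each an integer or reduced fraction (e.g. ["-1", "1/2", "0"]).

Exponent matrix [T,Θ,L] × [ν,a,γ,f,α,ΔT]:
  T: [-1 -2 -1 -1 -1  0]
  Θ: [ 0  0  0  0  0  1]
  L: [ 2  1  0  0  2  0]
Echelon form has 3 nonzero rows (pivots: ν,a,ΔT)
Pivot set = {ν,a,ΔT}, free = {γ,f,α}
RREF:
  r0: [   1    0 -1/3 -1/3    1    0]
  r1: [   0    1  2/3  2/3    0    0]
  r2: [   0    0    0    0    0    1]
Fix exponent of α at 1, γ at 0, f at 0; solve each RREF row for its pivot's exponent:
  r0: exp(ν) + (1)·1 = 0 ⇒ exp(ν) = -1
  r1: exp(a) + (0)·1 = 0 ⇒ exp(a) = 0
  r2: exp(ΔT) + (0)·1 = 0 ⇒ exp(ΔT) = 0
Π_3 = ν^-1 · α

["-1", "0", "0", "0", "1", "0"]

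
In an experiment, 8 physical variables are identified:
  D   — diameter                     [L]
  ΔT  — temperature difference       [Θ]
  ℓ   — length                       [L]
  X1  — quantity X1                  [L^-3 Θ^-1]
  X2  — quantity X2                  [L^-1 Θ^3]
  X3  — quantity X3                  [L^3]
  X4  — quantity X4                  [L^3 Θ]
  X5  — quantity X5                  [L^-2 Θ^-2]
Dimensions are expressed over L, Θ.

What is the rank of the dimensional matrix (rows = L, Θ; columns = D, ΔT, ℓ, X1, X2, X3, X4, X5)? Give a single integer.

Exponent matrix [L,Θ] × [D,ΔT,ℓ,X1,X2,X3,X4,X5]:
  L: [ 1  0  1 -3 -1  3  3 -2]
  Θ: [ 0  1  0 -1  3  0  1 -2]
Echelon form has 2 nonzero rows (pivots: D,ΔT)

2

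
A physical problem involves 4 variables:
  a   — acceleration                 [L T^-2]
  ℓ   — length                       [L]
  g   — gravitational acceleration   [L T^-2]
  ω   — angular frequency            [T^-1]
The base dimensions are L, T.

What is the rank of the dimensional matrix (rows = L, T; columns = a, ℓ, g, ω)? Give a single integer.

Dimensional matrix (L×T by a×ℓ×g×ω):
  L: [ 1  1  1  0]
  T: [-2  0 -2 -1]
RREF → pivots at {a,ℓ} ⇒ r = 2

2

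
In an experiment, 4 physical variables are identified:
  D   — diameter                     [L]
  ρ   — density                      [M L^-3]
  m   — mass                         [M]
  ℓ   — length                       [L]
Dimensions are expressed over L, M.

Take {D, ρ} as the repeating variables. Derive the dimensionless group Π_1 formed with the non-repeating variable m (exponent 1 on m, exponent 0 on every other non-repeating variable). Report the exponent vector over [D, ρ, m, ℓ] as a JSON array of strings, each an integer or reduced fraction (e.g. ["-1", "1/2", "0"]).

["-3", "-1", "1", "0"]

Exponent matrix [L,M] × [D,ρ,m,ℓ]:
  L: [ 1 -3  0  1]
  M: [ 0  1  1  0]
RREF → pivots at {D,ρ} ⇒ r = 2
Pivot set = {D,ρ}, free = {m,ℓ}
RREF:
  r0: [   1    0    3    1]
  r1: [   0    1    1    0]
Fix exponent of m at 1, ℓ at 0; solve each RREF row for its pivot's exponent:
  r0: exp(D) + (3)·1 = 0 ⇒ exp(D) = -3
  r1: exp(ρ) + (1)·1 = 0 ⇒ exp(ρ) = -1
Π_1 = D^-3 · ρ^-1 · m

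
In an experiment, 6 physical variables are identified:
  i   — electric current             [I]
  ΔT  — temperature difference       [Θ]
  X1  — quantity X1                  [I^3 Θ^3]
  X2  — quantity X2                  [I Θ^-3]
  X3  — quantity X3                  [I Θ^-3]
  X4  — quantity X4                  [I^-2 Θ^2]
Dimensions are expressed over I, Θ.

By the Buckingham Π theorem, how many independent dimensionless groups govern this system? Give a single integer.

Exponent matrix [I,Θ] × [i,ΔT,X1,X2,X3,X4]:
  I: [ 1  0  3  1  1 -2]
  Θ: [ 0  1  3 -3 -3  2]
Echelon form has 2 nonzero rows (pivots: i,ΔT)
n=6, r=2 ⇒ 4 dimensionless groups

4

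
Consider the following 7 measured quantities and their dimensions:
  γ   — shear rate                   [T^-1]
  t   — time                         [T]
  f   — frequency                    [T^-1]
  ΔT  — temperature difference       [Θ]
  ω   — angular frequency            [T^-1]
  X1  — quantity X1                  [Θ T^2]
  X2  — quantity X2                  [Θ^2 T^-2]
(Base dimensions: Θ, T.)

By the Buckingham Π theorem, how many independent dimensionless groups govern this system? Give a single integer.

Write exponents as rows Θ,T / cols γ,t,f,ΔT,ω,X1,X2:
  Θ: [ 0  0  0  1  0  1  2]
  T: [-1  1 -1  0 -1  2 -2]
Echelon form has 2 nonzero rows (pivots: γ,ΔT)
n=7, r=2 ⇒ 5 dimensionless groups

5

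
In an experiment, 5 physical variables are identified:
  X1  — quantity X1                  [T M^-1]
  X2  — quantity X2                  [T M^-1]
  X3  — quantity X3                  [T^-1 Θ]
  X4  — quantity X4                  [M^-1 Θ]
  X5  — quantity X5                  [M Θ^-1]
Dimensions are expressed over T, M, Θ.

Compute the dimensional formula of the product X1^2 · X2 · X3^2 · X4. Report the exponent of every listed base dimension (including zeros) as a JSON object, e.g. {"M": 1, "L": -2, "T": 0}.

{"T": 1, "M": -4, "Θ": 3}

Write exponents as rows T,M,Θ / cols X1,X2,X3,X4,X5:
  T: [ 1  1 -1  0  0]
  M: [-1 -1  0 -1  1]
  Θ: [ 0  0  1  1 -1]
  [T]: (2)·1+(1)·1+(2)·-1+(1)·0 = 1
  [M]: (2)·-1+(1)·-1+(2)·0+(1)·-1 = -4
  [Θ]: (2)·0+(1)·0+(2)·1+(1)·1 = 3
⇒ T M^-4 Θ^3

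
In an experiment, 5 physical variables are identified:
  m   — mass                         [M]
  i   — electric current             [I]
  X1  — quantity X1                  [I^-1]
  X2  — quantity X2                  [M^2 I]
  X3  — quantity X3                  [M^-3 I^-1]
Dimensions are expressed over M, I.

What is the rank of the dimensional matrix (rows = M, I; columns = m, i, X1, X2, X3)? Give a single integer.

2

Exponent matrix [M,I] × [m,i,X1,X2,X3]:
  M: [ 1  0  0  2 -3]
  I: [ 0  1 -1  1 -1]
Echelon form has 2 nonzero rows (pivots: m,i)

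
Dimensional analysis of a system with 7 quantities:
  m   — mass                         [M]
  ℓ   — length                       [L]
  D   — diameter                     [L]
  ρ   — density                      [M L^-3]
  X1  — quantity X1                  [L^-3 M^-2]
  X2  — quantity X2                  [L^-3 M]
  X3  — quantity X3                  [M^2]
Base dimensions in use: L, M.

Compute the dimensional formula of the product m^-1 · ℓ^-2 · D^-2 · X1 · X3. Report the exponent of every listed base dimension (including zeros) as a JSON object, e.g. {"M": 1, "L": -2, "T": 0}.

Write exponents as rows L,M / cols m,ℓ,D,ρ,X1,X2,X3:
  L: [ 0  1  1 -3 -3 -3  0]
  M: [ 1  0  0  1 -2  1  2]
  [L]: (-1)·0+(-2)·1+(-2)·1+(1)·-3+(1)·0 = -7
  [M]: (-1)·1+(-2)·0+(-2)·0+(1)·-2+(1)·2 = -1
⇒ L^-7 M^-1

{"L": -7, "M": -1}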